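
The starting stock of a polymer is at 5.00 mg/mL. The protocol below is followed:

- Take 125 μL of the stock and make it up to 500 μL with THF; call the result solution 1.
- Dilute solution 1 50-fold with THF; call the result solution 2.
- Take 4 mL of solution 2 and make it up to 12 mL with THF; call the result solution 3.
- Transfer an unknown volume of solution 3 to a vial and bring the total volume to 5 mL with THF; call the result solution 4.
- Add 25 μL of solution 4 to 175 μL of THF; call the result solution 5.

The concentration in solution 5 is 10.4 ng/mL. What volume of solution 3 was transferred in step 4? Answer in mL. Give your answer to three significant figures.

0.0499 mL

Step 1: 125 μL brought to 500 μL → factor 500/125 = 4
Step 2: 50-fold → factor 50
Step 3: 4 mL brought to 12 mL → factor 12/4 = 3
Step 4: v brought to 5 mL → factor = 5 mL/v
Step 5: 25 μL + 175 μL = 200 μL total → factor 200/25 = 8
Product of known-step factors = 4800
Overall factor = 5.00 mg/mL / (10.4 ng/mL) = 4.8077 × 10^5
Step-4 factor = 4.8077 × 10^5 / 4800 = 100.16
v = 5 mL / 100.16 = 0.0499 mL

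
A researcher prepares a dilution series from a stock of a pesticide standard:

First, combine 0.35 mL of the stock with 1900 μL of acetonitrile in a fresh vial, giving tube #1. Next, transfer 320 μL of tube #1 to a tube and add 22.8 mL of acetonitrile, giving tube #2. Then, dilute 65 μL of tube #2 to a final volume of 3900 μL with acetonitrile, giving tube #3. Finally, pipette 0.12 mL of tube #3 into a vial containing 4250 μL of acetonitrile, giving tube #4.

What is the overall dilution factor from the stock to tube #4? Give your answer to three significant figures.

1.01 × 10^6

Step 1: 0.35 mL + 1900 μL = 2.25 mL total → factor 2.25/0.35 = 6.4286
Step 2: 320 μL + 22.8 mL = 23120 μL total → factor 23120/320 = 72.25
Step 3: 65 μL brought to 3900 μL → factor 3900/65 = 60
Step 4: 0.12 mL + 4250 μL = 4.37 mL total → factor 4.37/0.12 = 36.417
Overall dilution factor = 6.4286 × 72.25 × 60 × 36.417 = 1.0149 × 10^6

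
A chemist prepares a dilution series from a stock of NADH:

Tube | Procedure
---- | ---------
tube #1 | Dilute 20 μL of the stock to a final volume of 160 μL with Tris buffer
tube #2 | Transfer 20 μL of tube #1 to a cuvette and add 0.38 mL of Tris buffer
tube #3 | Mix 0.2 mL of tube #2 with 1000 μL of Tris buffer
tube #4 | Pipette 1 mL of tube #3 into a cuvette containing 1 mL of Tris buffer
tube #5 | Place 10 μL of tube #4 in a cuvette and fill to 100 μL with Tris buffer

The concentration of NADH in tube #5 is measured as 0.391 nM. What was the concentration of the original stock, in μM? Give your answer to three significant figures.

7.51 μM

Step 1: 20 μL brought to 160 μL → factor 160/20 = 8
Step 2: 20 μL + 0.38 mL = 400 μL total → factor 400/20 = 20
Step 3: 0.2 mL + 1000 μL = 1.2 mL total → factor 1.2/0.2 = 6
Step 4: 1 mL + 1 mL = 2 mL total → factor 2/1 = 2
Step 5: 10 μL brought to 100 μL → factor 100/10 = 10
Overall dilution factor = 8 × 20 × 6 × 2 × 10 = 19200
Stock = 0.391 nM × 19200 = 7507 nM = 7.51 μM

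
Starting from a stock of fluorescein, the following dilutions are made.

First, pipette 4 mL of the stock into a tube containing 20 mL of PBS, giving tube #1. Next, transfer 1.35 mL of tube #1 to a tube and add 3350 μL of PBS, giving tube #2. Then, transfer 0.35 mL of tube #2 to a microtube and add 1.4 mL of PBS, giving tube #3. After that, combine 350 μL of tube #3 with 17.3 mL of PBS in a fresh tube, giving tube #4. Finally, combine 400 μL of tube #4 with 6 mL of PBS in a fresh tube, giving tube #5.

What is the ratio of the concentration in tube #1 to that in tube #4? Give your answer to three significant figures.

Step 1: 4 mL + 20 mL = 24 mL total → factor 24/4 = 6
Step 2: 1.35 mL + 3350 μL = 4.7 mL total → factor 4.7/1.35 = 3.4815
Step 3: 0.35 mL + 1.4 mL = 1.75 mL total → factor 1.75/0.35 = 5
Step 4: 350 μL + 17.3 mL = 17650 μL total → factor 17650/350 = 50.429
Dilution factor to tube #1 = 6; to tube #4 = 5267
[tube #1]/[tube #4] = (factor to tube #4)/(factor to tube #1) = 5267/6 = 878

878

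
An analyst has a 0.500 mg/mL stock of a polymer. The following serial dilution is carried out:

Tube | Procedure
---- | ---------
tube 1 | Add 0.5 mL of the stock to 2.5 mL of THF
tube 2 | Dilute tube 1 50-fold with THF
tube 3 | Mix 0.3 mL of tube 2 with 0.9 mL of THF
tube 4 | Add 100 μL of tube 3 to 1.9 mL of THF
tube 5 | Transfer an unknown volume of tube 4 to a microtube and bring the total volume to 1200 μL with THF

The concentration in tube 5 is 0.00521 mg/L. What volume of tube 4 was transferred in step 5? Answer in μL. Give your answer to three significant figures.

300 μL

Step 1: 0.5 mL + 2.5 mL = 3 mL total → factor 3/0.5 = 6
Step 2: 50-fold → factor 50
Step 3: 0.3 mL + 0.9 mL = 1.2 mL total → factor 1.2/0.3 = 4
Step 4: 100 μL + 1.9 mL = 2000 μL total → factor 2000/100 = 20
Step 5: v brought to 1200 μL → factor = 1200 μL/v
Product of known-step factors = 24000
Overall factor = 0.500 mg/mL / (0.00521 mg/L) = 95969
Step-5 factor = 95969 / 24000 = 3.9987
v = 1200 μL / 3.9987 = 300 μL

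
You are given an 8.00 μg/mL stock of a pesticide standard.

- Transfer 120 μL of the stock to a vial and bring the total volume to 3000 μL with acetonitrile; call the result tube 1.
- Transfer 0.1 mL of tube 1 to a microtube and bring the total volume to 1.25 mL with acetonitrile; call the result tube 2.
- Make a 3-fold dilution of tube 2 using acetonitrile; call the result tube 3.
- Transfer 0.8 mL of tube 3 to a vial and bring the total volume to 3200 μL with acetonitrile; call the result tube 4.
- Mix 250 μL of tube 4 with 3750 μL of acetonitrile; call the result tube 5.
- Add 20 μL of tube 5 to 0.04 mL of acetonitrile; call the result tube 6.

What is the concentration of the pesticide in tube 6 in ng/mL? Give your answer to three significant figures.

0.0444 ng/mL

Step 1: 120 μL brought to 3000 μL → factor 3000/120 = 25
Step 2: 0.1 mL brought to 1.25 mL → factor 1.25/0.1 = 12.5
Step 3: 3-fold → factor 3
Step 4: 0.8 mL brought to 3200 μL → factor 3.2/0.8 = 4
Step 5: 250 μL + 3750 μL = 4000 μL total → factor 4000/250 = 16
Step 6: 20 μL + 0.04 mL = 60 μL total → factor 60/20 = 3
Overall dilution factor = 25 × 12.5 × 3 × 4 × 16 × 3 = 1.8 × 10^5
Final = 8.00 μg/mL / 1.8 × 10^5 = 4.444 × 10^-5 μg/mL = 0.0444 ng/mL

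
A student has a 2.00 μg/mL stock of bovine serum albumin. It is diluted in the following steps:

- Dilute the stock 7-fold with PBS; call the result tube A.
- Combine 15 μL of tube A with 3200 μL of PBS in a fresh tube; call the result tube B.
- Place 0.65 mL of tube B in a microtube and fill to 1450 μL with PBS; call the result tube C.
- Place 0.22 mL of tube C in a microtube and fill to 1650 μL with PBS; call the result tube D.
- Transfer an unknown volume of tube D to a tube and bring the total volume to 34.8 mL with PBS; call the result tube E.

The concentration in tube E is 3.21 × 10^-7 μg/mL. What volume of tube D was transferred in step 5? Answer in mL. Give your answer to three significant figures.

0.140 mL

Step 1: 7-fold → factor 7
Step 2: 15 μL + 3200 μL = 3215 μL total → factor 3215/15 = 214.33
Step 3: 0.65 mL brought to 1450 μL → factor 1.45/0.65 = 2.2308
Step 4: 0.22 mL brought to 1650 μL → factor 1.65/0.22 = 7.5
Step 5: v brought to 34.8 mL → factor = 34.8 mL/v
Product of known-step factors = 25102
Overall factor = 2.00 μg/mL / (3.21 × 10^-7 μg/mL) = 6.2305 × 10^6
Step-5 factor = 6.2305 × 10^6 / 25102 = 248.21
v = 34.8 mL / 248.21 = 0.140 mL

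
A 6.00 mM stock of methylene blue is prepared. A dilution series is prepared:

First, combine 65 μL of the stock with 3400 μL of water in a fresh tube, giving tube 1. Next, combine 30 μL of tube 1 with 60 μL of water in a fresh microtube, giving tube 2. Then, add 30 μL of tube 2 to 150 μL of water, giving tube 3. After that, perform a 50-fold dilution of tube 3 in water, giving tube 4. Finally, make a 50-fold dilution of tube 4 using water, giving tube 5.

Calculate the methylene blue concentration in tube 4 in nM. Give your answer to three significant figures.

Step 1: 65 μL + 3400 μL = 3465 μL total → factor 3465/65 = 53.308
Step 2: 30 μL + 60 μL = 90 μL total → factor 90/30 = 3
Step 3: 30 μL + 150 μL = 180 μL total → factor 180/30 = 6
Step 4: 50-fold → factor 50
Dilution factor through tube 4 = 53.308 × 3 × 6 × 50 = 47977
[tube 4] = 6.00 mM / 47977 = 0.0001251 mM = 125 nM

125 nM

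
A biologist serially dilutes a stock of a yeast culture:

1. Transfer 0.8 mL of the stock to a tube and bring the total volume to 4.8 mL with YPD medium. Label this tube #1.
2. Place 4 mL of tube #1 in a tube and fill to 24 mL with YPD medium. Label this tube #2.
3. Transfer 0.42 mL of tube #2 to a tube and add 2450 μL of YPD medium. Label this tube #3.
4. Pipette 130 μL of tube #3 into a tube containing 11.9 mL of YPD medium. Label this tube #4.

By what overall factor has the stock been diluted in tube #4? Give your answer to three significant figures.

Step 1: 0.8 mL brought to 4.8 mL → factor 4.8/0.8 = 6
Step 2: 4 mL brought to 24 mL → factor 24/4 = 6
Step 3: 0.42 mL + 2450 μL = 2.87 mL total → factor 2.87/0.42 = 6.8333
Step 4: 130 μL + 11.9 mL = 12030 μL total → factor 12030/130 = 92.538
Overall dilution factor = 6 × 6 × 6.8333 × 92.538 = 22764

2.28 × 10^4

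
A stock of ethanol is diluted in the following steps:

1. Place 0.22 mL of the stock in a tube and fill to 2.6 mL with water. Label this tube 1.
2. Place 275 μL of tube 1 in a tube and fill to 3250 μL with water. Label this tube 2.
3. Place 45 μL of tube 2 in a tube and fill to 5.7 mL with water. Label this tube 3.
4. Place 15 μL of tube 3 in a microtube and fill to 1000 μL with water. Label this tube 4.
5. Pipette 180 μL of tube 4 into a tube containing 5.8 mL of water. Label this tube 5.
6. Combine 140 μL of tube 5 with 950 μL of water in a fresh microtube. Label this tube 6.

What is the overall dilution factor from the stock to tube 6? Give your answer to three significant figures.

3.05 × 10^8

Step 1: 0.22 mL brought to 2.6 mL → factor 2.6/0.22 = 11.818
Step 2: 275 μL brought to 3250 μL → factor 3250/275 = 11.818
Step 3: 45 μL brought to 5.7 mL → factor 5700/45 = 126.67
Step 4: 15 μL brought to 1000 μL → factor 1000/15 = 66.667
Step 5: 180 μL + 5.8 mL = 5980 μL total → factor 5980/180 = 33.222
Step 6: 140 μL + 950 μL = 1090 μL total → factor 1090/140 = 7.7857
Overall dilution factor = 11.818 × 11.818 × 126.67 × 66.667 × 33.222 × 7.7857 = 3.0507 × 10^8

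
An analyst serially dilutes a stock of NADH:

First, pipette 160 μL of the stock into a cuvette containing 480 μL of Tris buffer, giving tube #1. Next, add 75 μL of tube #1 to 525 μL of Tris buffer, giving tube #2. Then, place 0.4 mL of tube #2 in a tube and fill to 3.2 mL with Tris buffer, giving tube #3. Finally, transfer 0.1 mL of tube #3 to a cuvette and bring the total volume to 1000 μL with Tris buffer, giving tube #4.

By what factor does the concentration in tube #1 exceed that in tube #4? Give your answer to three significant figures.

Step 1: 160 μL + 480 μL = 640 μL total → factor 640/160 = 4
Step 2: 75 μL + 525 μL = 600 μL total → factor 600/75 = 8
Step 3: 0.4 mL brought to 3.2 mL → factor 3.2/0.4 = 8
Step 4: 0.1 mL brought to 1000 μL → factor 1/0.1 = 10
Dilution factor to tube #1 = 4; to tube #4 = 2560
[tube #1]/[tube #4] = (factor to tube #4)/(factor to tube #1) = 2560/4 = 640

640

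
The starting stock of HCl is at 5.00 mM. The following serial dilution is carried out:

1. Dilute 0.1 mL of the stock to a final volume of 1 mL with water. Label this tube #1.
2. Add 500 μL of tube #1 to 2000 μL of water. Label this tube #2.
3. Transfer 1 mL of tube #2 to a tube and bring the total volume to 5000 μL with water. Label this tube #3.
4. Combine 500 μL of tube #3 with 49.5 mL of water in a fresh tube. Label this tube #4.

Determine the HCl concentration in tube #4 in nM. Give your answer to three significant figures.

200 nM

Step 1: 0.1 mL brought to 1 mL → factor 1/0.1 = 10
Step 2: 500 μL + 2000 μL = 2500 μL total → factor 2500/500 = 5
Step 3: 1 mL brought to 5000 μL → factor 5/1 = 5
Step 4: 500 μL + 49.5 mL = 50000 μL total → factor 50000/500 = 100
Overall dilution factor = 10 × 5 × 5 × 100 = 25000
Final = 5.00 mM / 25000 = 0.0002000 mM = 200 nM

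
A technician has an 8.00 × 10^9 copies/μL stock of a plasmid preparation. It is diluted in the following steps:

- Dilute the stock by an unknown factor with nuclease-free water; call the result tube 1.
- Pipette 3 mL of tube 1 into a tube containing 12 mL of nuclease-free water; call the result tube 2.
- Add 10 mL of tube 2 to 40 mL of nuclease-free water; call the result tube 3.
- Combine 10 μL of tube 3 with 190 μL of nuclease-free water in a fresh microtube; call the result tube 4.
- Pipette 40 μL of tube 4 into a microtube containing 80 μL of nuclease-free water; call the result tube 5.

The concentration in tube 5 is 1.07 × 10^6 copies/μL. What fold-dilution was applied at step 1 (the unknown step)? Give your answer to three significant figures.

Step 1: unknown factor x
Step 2: 3 mL + 12 mL = 15 mL total → factor 15/3 = 5
Step 3: 10 mL + 40 mL = 50 mL total → factor 50/10 = 5
Step 4: 10 μL + 190 μL = 200 μL total → factor 200/10 = 20
Step 5: 40 μL + 80 μL = 120 μL total → factor 120/40 = 3
Product of known-step factors = 1500
Overall factor = 8.00 × 10^9 copies/μL / (1.07 × 10^6 copies/μL) = 7476.6
x = 7476.6 / 1500 = 4.98

4.98-fold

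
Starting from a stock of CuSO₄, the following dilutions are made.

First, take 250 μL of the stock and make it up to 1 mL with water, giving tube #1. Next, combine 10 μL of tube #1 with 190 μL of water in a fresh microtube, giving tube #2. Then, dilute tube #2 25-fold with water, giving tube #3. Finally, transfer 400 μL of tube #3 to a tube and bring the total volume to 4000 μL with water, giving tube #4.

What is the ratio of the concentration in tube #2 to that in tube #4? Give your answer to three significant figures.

Step 1: 250 μL brought to 1 mL → factor 1000/250 = 4
Step 2: 10 μL + 190 μL = 200 μL total → factor 200/10 = 20
Step 3: 25-fold → factor 25
Step 4: 400 μL brought to 4000 μL → factor 4000/400 = 10
Dilution factor to tube #2 = 80; to tube #4 = 20000
[tube #2]/[tube #4] = (factor to tube #4)/(factor to tube #2) = 20000/80 = 250

250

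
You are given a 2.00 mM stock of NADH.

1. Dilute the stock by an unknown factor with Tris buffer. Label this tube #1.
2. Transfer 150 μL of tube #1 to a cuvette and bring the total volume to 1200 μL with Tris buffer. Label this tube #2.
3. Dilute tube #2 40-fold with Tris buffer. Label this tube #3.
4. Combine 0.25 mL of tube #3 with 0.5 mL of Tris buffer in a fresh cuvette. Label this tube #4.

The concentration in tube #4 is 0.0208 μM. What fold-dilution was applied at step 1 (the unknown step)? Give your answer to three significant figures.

Step 1: unknown factor x
Step 2: 150 μL brought to 1200 μL → factor 1200/150 = 8
Step 3: 40-fold → factor 40
Step 4: 0.25 mL + 0.5 mL = 0.75 mL total → factor 0.75/0.25 = 3
Product of known-step factors = 960
Overall factor = 2.00 mM / (0.0208 μM) = 96154
x = 96154 / 960 = 100

100-fold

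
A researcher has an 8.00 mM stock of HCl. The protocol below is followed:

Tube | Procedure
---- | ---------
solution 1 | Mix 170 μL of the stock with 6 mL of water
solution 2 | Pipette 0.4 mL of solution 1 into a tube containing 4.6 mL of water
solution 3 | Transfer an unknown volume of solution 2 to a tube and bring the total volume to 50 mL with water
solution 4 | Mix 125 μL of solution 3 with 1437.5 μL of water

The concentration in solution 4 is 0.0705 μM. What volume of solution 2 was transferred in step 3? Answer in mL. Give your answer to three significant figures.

2.50 mL

Step 1: 170 μL + 6 mL = 6170 μL total → factor 6170/170 = 36.294
Step 2: 0.4 mL + 4.6 mL = 5 mL total → factor 5/0.4 = 12.5
Step 3: v brought to 50 mL → factor = 50 mL/v
Step 4: 125 μL + 1437.5 μL = 1562.5 μL total → factor 1562.5/125 = 12.5
Product of known-step factors = 5671
Overall factor = 8.00 mM / (0.0705 μM) = 1.1348 × 10^5
Step-3 factor = 1.1348 × 10^5 / 5671 = 20.01
v = 50 mL / 20.01 = 2.50 mL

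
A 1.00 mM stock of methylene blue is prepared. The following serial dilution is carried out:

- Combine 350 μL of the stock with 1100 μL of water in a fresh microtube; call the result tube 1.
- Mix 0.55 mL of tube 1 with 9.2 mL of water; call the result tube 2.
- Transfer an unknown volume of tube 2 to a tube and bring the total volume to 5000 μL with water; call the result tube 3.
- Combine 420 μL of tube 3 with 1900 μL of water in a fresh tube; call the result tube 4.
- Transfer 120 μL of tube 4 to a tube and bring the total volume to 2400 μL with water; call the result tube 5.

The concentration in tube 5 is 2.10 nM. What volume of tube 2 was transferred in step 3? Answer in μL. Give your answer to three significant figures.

85.2 μL

Step 1: 350 μL + 1100 μL = 1450 μL total → factor 1450/350 = 4.1429
Step 2: 0.55 mL + 9.2 mL = 9.75 mL total → factor 9.75/0.55 = 17.727
Step 3: v brought to 5000 μL → factor = 5000 μL/v
Step 4: 420 μL + 1900 μL = 2320 μL total → factor 2320/420 = 5.5238
Step 5: 120 μL brought to 2400 μL → factor 2400/120 = 20
Product of known-step factors = 8113.5
Overall factor = 1.00 mM / (2.10 nM) = 4.7619 × 10^5
Step-3 factor = 4.7619 × 10^5 / 8113.5 = 58.691
v = 5000 μL / 58.691 = 85.2 μL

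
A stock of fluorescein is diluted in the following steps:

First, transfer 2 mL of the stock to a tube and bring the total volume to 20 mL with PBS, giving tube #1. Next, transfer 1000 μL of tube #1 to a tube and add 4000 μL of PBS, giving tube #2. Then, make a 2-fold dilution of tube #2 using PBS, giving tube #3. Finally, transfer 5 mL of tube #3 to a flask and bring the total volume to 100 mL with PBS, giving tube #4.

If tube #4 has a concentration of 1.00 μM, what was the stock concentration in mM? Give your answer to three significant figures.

2.00 mM

Step 1: 2 mL brought to 20 mL → factor 20/2 = 10
Step 2: 1000 μL + 4000 μL = 5000 μL total → factor 5000/1000 = 5
Step 3: 2-fold → factor 2
Step 4: 5 mL brought to 100 mL → factor 100/5 = 20
Overall dilution factor = 10 × 5 × 2 × 20 = 2000
Stock = 1.00 μM × 2000 = 2000 μM = 2.00 mM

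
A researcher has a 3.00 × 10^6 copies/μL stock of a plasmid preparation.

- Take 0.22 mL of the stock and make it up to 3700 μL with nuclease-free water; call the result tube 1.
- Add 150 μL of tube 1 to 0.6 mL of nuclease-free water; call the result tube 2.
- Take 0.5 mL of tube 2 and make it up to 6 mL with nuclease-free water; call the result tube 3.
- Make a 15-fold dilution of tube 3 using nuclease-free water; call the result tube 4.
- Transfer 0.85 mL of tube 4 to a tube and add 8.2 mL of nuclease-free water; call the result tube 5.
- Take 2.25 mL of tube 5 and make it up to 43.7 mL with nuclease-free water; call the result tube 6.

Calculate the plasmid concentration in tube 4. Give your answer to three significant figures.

198 copies/μL

Step 1: 0.22 mL brought to 3700 μL → factor 3.7/0.22 = 16.818
Step 2: 150 μL + 0.6 mL = 750 μL total → factor 750/150 = 5
Step 3: 0.5 mL brought to 6 mL → factor 6/0.5 = 12
Step 4: 15-fold → factor 15
Dilution factor through tube 4 = 16.818 × 5 × 12 × 15 = 15136
[tube 4] = 3.00 × 10^6 copies/μL / 15136 = 198 copies/μL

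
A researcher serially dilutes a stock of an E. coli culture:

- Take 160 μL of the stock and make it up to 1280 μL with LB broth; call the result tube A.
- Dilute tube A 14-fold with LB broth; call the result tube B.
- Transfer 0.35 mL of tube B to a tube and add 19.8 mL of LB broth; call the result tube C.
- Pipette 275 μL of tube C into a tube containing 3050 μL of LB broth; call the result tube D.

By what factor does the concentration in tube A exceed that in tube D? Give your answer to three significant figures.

9.75 × 10^3

Step 1: 160 μL brought to 1280 μL → factor 1280/160 = 8
Step 2: 14-fold → factor 14
Step 3: 0.35 mL + 19.8 mL = 20.15 mL total → factor 20.15/0.35 = 57.571
Step 4: 275 μL + 3050 μL = 3325 μL total → factor 3325/275 = 12.091
Dilution factor to tube A = 8; to tube D = 77962
[tube A]/[tube D] = (factor to tube D)/(factor to tube A) = 77962/8 = 9.75 × 10^3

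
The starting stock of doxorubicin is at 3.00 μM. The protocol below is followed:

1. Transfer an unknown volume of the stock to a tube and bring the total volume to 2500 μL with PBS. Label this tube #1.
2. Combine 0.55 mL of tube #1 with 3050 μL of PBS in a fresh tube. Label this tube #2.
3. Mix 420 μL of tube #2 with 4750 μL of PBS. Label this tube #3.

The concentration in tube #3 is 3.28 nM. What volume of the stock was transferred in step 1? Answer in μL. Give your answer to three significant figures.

Step 1: v brought to 2500 μL → factor = 2500 μL/v
Step 2: 0.55 mL + 3050 μL = 3.6 mL total → factor 3.6/0.55 = 6.5455
Step 3: 420 μL + 4750 μL = 5170 μL total → factor 5170/420 = 12.31
Product of known-step factors = 80.571
Overall factor = 3.00 μM / (3.28 nM) = 914.63
Step-1 factor = 914.63 / 80.571 = 11.352
v = 2500 μL / 11.352 = 220 μL

220 μL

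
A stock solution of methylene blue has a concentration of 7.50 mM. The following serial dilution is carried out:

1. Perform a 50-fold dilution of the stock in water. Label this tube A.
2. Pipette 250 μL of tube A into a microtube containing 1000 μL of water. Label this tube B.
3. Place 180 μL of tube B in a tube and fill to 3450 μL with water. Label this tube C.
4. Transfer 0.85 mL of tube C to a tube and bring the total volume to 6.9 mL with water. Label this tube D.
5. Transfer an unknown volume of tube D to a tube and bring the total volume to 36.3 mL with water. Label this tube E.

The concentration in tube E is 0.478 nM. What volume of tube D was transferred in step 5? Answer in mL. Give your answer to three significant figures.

Step 1: 50-fold → factor 50
Step 2: 250 μL + 1000 μL = 1250 μL total → factor 1250/250 = 5
Step 3: 180 μL brought to 3450 μL → factor 3450/180 = 19.167
Step 4: 0.85 mL brought to 6.9 mL → factor 6.9/0.85 = 8.1176
Step 5: v brought to 36.3 mL → factor = 36.3 mL/v
Product of known-step factors = 38897
Overall factor = 7.50 mM / (0.478 nM) = 1.569 × 10^7
Step-5 factor = 1.569 × 10^7 / 38897 = 403.38
v = 36.3 mL / 403.38 = 0.0900 mL

0.0900 mL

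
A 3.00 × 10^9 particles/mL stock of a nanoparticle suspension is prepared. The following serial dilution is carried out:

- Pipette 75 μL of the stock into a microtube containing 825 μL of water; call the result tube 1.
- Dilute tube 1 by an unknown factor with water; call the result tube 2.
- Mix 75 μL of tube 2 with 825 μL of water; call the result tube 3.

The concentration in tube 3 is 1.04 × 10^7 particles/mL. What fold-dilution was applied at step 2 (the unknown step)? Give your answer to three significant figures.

Step 1: 75 μL + 825 μL = 900 μL total → factor 900/75 = 12
Step 2: unknown factor x
Step 3: 75 μL + 825 μL = 900 μL total → factor 900/75 = 12
Product of known-step factors = 144
Overall factor = 3.00 × 10^9 particles/mL / (1.04 × 10^7 particles/mL) = 288.46
x = 288.46 / 144 = 2.00

2.00-fold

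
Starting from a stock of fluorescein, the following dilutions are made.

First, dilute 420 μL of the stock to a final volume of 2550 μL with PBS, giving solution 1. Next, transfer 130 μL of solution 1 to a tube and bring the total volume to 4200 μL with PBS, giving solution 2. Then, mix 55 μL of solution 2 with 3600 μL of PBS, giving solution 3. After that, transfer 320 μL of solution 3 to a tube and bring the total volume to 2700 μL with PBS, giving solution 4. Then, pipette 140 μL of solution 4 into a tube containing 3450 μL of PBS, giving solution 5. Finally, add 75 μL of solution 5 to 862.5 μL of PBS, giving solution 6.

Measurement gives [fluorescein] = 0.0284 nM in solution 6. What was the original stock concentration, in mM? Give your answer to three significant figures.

1.00 mM

Step 1: 420 μL brought to 2550 μL → factor 2550/420 = 6.0714
Step 2: 130 μL brought to 4200 μL → factor 4200/130 = 32.308
Step 3: 55 μL + 3600 μL = 3655 μL total → factor 3655/55 = 66.455
Step 4: 320 μL brought to 2700 μL → factor 2700/320 = 8.4375
Step 5: 140 μL + 3450 μL = 3590 μL total → factor 3590/140 = 25.643
Step 6: 75 μL + 862.5 μL = 937.5 μL total → factor 937.5/75 = 12.5
Overall dilution factor = 6.0714 × 32.308 × 66.455 × 8.4375 × 25.643 × 12.5 = 3.5254 × 10^7
Stock = 0.0284 nM × 3.5254 × 10^7 = 1.001 × 10^6 nM = 1.00 mM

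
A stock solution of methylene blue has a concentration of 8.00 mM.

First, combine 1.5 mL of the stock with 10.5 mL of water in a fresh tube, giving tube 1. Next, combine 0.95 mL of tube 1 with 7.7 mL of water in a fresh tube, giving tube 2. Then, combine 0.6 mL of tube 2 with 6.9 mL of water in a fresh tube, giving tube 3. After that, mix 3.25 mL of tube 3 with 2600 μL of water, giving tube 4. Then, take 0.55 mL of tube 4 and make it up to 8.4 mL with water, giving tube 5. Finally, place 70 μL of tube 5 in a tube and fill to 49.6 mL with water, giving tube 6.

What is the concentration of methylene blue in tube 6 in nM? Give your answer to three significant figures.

0.451 nM

Step 1: 1.5 mL + 10.5 mL = 12 mL total → factor 12/1.5 = 8
Step 2: 0.95 mL + 7.7 mL = 8.65 mL total → factor 8.65/0.95 = 9.1053
Step 3: 0.6 mL + 6.9 mL = 7.5 mL total → factor 7.5/0.6 = 12.5
Step 4: 3.25 mL + 2600 μL = 5.85 mL total → factor 5.85/3.25 = 1.8
Step 5: 0.55 mL brought to 8.4 mL → factor 8.4/0.55 = 15.273
Step 6: 70 μL brought to 49.6 mL → factor 49600/70 = 708.57
Overall dilution factor = 8 × 9.1053 × 12.5 × 1.8 × 15.273 × 708.57 = 1.7736 × 10^7
Final = 8.00 mM / 1.7736 × 10^7 = 4.511 × 10^-7 mM = 0.451 nM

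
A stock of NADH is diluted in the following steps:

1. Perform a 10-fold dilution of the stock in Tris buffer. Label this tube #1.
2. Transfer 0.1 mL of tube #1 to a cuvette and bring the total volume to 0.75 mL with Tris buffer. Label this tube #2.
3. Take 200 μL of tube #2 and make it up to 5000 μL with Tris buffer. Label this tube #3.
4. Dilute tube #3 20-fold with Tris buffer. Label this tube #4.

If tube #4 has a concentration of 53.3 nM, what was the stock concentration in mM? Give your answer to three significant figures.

Step 1: 10-fold → factor 10
Step 2: 0.1 mL brought to 0.75 mL → factor 0.75/0.1 = 7.5
Step 3: 200 μL brought to 5000 μL → factor 5000/200 = 25
Step 4: 20-fold → factor 20
Overall dilution factor = 10 × 7.5 × 25 × 20 = 37500
Stock = 53.3 nM × 37500 = 1.999 × 10^6 nM = 2.00 mM

2.00 mM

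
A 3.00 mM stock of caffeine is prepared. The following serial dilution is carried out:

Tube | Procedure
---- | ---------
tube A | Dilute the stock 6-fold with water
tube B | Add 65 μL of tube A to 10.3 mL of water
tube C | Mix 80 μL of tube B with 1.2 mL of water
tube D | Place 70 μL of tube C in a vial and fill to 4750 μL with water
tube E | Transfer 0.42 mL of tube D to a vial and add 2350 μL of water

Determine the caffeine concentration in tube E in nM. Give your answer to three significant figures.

Step 1: 6-fold → factor 6
Step 2: 65 μL + 10.3 mL = 10365 μL total → factor 10365/65 = 159.46
Step 3: 80 μL + 1.2 mL = 1280 μL total → factor 1280/80 = 16
Step 4: 70 μL brought to 4750 μL → factor 4750/70 = 67.857
Step 5: 0.42 mL + 2350 μL = 2.77 mL total → factor 2.77/0.42 = 6.5952
Overall dilution factor = 6 × 159.46 × 16 × 67.857 × 6.5952 = 6.851 × 10^6
Final = 3.00 mM / 6.851 × 10^6 = 4.379 × 10^-7 mM = 0.438 nM

0.438 nM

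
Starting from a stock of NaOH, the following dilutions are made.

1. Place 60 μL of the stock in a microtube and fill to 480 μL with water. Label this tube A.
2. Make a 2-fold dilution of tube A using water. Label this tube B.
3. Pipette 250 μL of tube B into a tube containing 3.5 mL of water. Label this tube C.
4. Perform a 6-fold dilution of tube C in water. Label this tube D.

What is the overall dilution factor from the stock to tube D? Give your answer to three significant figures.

Step 1: 60 μL brought to 480 μL → factor 480/60 = 8
Step 2: 2-fold → factor 2
Step 3: 250 μL + 3.5 mL = 3750 μL total → factor 3750/250 = 15
Step 4: 6-fold → factor 6
Overall dilution factor = 8 × 2 × 15 × 6 = 1440

1.44 × 10^3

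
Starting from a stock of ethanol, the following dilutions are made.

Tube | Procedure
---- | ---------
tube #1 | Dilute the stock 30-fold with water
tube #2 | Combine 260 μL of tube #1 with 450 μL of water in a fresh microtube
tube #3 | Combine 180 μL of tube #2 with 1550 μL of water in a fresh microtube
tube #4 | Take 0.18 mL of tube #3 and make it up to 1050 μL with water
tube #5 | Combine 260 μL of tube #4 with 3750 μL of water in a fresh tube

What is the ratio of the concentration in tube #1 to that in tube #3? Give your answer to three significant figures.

Step 1: 30-fold → factor 30
Step 2: 260 μL + 450 μL = 710 μL total → factor 710/260 = 2.7308
Step 3: 180 μL + 1550 μL = 1730 μL total → factor 1730/180 = 9.6111
Dilution factor to tube #1 = 30; to tube #3 = 787.37
[tube #1]/[tube #3] = (factor to tube #3)/(factor to tube #1) = 787.37/30 = 26.2

26.2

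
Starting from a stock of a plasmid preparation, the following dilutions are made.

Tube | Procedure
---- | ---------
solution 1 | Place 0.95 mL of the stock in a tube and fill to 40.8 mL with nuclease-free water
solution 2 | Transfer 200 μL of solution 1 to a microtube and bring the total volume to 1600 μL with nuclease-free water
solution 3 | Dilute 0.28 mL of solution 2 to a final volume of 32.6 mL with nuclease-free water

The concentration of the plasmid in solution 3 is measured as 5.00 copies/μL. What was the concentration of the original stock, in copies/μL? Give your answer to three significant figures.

Step 1: 0.95 mL brought to 40.8 mL → factor 40.8/0.95 = 42.947
Step 2: 200 μL brought to 1600 μL → factor 1600/200 = 8
Step 3: 0.28 mL brought to 32.6 mL → factor 32.6/0.28 = 116.43
Overall dilution factor = 42.947 × 8 × 116.43 = 40002
Stock = 5.00 copies/μL × 40002 = 2.00 × 10^5 copies/μL

2.00 × 10^5 copies/μL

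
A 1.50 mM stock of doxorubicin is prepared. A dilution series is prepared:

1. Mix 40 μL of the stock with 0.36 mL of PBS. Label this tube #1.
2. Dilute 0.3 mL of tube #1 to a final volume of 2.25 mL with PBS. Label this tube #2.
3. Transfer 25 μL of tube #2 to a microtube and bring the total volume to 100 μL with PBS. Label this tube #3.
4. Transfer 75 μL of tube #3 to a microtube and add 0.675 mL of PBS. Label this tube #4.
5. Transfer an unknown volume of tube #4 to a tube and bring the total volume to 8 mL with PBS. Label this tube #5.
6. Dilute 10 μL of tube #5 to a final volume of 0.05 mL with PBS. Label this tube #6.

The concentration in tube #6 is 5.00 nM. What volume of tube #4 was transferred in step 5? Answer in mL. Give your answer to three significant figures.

Step 1: 40 μL + 0.36 mL = 400 μL total → factor 400/40 = 10
Step 2: 0.3 mL brought to 2.25 mL → factor 2.25/0.3 = 7.5
Step 3: 25 μL brought to 100 μL → factor 100/25 = 4
Step 4: 75 μL + 0.675 mL = 750 μL total → factor 750/75 = 10
Step 5: v brought to 8 mL → factor = 8 mL/v
Step 6: 10 μL brought to 0.05 mL → factor 50/10 = 5
Product of known-step factors = 15000
Overall factor = 1.50 mM / (5.00 nM) = 3 × 10^5
Step-5 factor = 3 × 10^5 / 15000 = 20
v = 8 mL / 20 = 0.400 mL

0.400 mL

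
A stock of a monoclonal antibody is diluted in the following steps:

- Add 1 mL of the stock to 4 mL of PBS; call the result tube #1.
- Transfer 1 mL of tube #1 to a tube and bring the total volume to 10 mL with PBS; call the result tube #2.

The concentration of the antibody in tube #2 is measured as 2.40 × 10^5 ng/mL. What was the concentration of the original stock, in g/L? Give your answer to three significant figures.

12.0 g/L

Step 1: 1 mL + 4 mL = 5 mL total → factor 5/1 = 5
Step 2: 1 mL brought to 10 mL → factor 10/1 = 10
Overall dilution factor = 5 × 10 = 50
Stock = 2.40 × 10^5 ng/mL × 50 = 1.200 × 10^7 ng/mL = 12.0 g/L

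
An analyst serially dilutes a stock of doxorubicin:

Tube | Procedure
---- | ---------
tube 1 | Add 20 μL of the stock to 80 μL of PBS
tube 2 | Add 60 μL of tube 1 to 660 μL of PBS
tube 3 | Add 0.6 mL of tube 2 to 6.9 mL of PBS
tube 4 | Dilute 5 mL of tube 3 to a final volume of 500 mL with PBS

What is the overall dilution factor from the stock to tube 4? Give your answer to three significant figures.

Step 1: 20 μL + 80 μL = 100 μL total → factor 100/20 = 5
Step 2: 60 μL + 660 μL = 720 μL total → factor 720/60 = 12
Step 3: 0.6 mL + 6.9 mL = 7.5 mL total → factor 7.5/0.6 = 12.5
Step 4: 5 mL brought to 500 mL → factor 500/5 = 100
Overall dilution factor = 5 × 12 × 12.5 × 100 = 75000

7.50 × 10^4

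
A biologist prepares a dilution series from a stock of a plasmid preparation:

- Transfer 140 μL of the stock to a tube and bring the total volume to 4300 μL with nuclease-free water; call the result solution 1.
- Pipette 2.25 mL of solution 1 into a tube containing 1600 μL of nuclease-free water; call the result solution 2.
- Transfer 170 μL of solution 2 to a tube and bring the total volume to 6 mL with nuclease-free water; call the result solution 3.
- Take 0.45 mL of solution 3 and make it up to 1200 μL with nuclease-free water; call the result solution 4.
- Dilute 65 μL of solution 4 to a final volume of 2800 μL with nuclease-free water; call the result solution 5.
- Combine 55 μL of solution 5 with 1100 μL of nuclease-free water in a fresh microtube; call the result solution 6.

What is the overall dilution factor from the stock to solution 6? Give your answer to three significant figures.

4.47 × 10^6

Step 1: 140 μL brought to 4300 μL → factor 4300/140 = 30.714
Step 2: 2.25 mL + 1600 μL = 3.85 mL total → factor 3.85/2.25 = 1.7111
Step 3: 170 μL brought to 6 mL → factor 6000/170 = 35.294
Step 4: 0.45 mL brought to 1200 μL → factor 1.2/0.45 = 2.6667
Step 5: 65 μL brought to 2800 μL → factor 2800/65 = 43.077
Step 6: 55 μL + 1100 μL = 1155 μL total → factor 1155/55 = 21
Overall dilution factor = 30.714 × 1.7111 × 35.294 × 2.6667 × 43.077 × 21 = 4.4746 × 10^6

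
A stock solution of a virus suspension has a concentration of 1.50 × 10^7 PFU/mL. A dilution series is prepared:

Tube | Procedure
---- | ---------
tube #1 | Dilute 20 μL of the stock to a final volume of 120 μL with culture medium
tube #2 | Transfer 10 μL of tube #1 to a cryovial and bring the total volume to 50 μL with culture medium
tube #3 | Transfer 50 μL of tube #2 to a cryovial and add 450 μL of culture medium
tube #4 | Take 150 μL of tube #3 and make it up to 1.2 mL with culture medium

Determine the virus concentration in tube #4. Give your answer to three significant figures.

6.25 × 10^3 PFU/mL

Step 1: 20 μL brought to 120 μL → factor 120/20 = 6
Step 2: 10 μL brought to 50 μL → factor 50/10 = 5
Step 3: 50 μL + 450 μL = 500 μL total → factor 500/50 = 10
Step 4: 150 μL brought to 1.2 mL → factor 1200/150 = 8
Overall dilution factor = 6 × 5 × 10 × 8 = 2400
Final = 1.50 × 10^7 PFU/mL / 2400 = 6.25 × 10^3 PFU/mL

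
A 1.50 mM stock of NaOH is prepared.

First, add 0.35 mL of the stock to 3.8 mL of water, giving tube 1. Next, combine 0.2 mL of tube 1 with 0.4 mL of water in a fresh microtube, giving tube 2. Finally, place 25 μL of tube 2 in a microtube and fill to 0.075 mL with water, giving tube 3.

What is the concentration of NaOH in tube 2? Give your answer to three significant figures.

0.0422 mM

Step 1: 0.35 mL + 3.8 mL = 4.15 mL total → factor 4.15/0.35 = 11.857
Step 2: 0.2 mL + 0.4 mL = 0.6 mL total → factor 0.6/0.2 = 3
Dilution factor through tube 2 = 11.857 × 3 = 35.571
[tube 2] = 1.50 mM / 35.571 = 0.0422 mM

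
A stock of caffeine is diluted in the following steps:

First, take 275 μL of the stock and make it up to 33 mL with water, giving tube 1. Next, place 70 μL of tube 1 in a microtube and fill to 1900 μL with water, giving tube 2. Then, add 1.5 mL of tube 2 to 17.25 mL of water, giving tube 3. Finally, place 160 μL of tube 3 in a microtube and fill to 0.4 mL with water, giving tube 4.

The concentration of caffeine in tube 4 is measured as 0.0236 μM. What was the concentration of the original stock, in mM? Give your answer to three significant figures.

2.40 mM

Step 1: 275 μL brought to 33 mL → factor 33000/275 = 120
Step 2: 70 μL brought to 1900 μL → factor 1900/70 = 27.143
Step 3: 1.5 mL + 17.25 mL = 18.75 mL total → factor 18.75/1.5 = 12.5
Step 4: 160 μL brought to 0.4 mL → factor 400/160 = 2.5
Overall dilution factor = 120 × 27.143 × 12.5 × 2.5 = 1.0179 × 10^5
Stock = 0.0236 μM × 1.0179 × 10^5 = 2402 μM = 2.40 mM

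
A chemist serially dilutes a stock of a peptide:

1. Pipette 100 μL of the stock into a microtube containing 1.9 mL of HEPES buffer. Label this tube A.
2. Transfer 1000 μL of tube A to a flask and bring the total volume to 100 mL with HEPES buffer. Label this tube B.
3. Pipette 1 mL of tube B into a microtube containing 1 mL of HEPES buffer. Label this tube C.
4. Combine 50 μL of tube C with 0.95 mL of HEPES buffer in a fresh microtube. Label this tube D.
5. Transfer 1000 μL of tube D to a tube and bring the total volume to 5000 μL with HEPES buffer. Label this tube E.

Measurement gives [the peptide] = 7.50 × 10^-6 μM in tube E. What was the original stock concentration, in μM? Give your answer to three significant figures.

3.00 μM

Step 1: 100 μL + 1.9 mL = 2000 μL total → factor 2000/100 = 20
Step 2: 1000 μL brought to 100 mL → factor 1 × 10^5/1000 = 100
Step 3: 1 mL + 1 mL = 2 mL total → factor 2/1 = 2
Step 4: 50 μL + 0.95 mL = 1000 μL total → factor 1000/50 = 20
Step 5: 1000 μL brought to 5000 μL → factor 5000/1000 = 5
Overall dilution factor = 20 × 100 × 2 × 20 × 5 = 4 × 10^5
Stock = 7.50 × 10^-6 μM × 4 × 10^5 = 3.00 μM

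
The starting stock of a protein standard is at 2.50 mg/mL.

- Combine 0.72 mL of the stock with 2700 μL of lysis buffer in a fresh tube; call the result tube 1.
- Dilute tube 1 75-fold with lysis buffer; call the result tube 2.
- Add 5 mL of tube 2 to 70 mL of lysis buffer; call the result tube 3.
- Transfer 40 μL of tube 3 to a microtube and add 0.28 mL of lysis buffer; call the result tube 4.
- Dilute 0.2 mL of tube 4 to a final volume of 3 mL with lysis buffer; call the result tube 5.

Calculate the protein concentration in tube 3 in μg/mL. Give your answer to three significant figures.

0.468 μg/mL

Step 1: 0.72 mL + 2700 μL = 3.42 mL total → factor 3.42/0.72 = 4.75
Step 2: 75-fold → factor 75
Step 3: 5 mL + 70 mL = 75 mL total → factor 75/5 = 15
Dilution factor through tube 3 = 4.75 × 75 × 15 = 5343.8
[tube 3] = 2.50 mg/mL / 5343.8 = 0.0004678 mg/mL = 0.468 μg/mL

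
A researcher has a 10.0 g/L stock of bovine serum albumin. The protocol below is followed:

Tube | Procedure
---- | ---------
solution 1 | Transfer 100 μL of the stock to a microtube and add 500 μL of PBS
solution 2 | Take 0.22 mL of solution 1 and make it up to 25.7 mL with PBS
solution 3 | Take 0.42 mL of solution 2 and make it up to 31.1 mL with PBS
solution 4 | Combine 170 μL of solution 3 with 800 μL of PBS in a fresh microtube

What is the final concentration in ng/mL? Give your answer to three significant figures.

33.8 ng/mL

Step 1: 100 μL + 500 μL = 600 μL total → factor 600/100 = 6
Step 2: 0.22 mL brought to 25.7 mL → factor 25.7/0.22 = 116.82
Step 3: 0.42 mL brought to 31.1 mL → factor 31.1/0.42 = 74.048
Step 4: 170 μL + 800 μL = 970 μL total → factor 970/170 = 5.7059
Overall dilution factor = 6 × 116.82 × 74.048 × 5.7059 = 2.9614 × 10^5
Final = 10.0 g/L / 2.9614 × 10^5 = 3.377 × 10^-5 g/L = 33.8 ng/mL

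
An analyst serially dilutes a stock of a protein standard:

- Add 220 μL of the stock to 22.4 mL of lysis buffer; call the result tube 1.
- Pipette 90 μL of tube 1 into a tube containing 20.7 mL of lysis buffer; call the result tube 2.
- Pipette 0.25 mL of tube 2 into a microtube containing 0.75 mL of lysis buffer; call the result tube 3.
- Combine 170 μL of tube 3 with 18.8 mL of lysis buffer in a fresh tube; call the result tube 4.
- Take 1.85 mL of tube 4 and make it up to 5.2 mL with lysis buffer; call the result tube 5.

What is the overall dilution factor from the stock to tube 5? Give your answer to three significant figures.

Step 1: 220 μL + 22.4 mL = 22620 μL total → factor 22620/220 = 102.82
Step 2: 90 μL + 20.7 mL = 20790 μL total → factor 20790/90 = 231
Step 3: 0.25 mL + 0.75 mL = 1 mL total → factor 1/0.25 = 4
Step 4: 170 μL + 18.8 mL = 18970 μL total → factor 18970/170 = 111.59
Step 5: 1.85 mL brought to 5.2 mL → factor 5.2/1.85 = 2.8108
Overall dilution factor = 102.82 × 231 × 4 × 111.59 × 2.8108 = 2.9798 × 10^7

2.98 × 10^7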